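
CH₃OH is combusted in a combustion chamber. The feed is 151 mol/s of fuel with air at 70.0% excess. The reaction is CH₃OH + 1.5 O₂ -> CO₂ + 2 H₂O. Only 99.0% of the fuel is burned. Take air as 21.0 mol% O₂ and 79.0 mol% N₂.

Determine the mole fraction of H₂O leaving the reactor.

Stoichiometric O₂ = 1.5 × 151 = 226.5 mol/s; O₂ fed = 226.5 × 1.700 = 385.1 mol/s.
N₂ fed = 385.1 × 79/21 = 1449 mol/s.
Fuel reacted = 0.99 × 151 → ξ = 149.5 mol/s.
Outlet (n = n₀ + ν ξ):
  CH₃OH: 151 − 1(149.5) = 1.51
  O₂: 385.1 − 1.5(149.5) = 160.8
  N₂: 1449 (inert)
  CO₂: 0 + 1(149.5) = 149.5
  H₂O: 0 + 2(149.5) = 299
Total out = 2059 mol/s; y_H₂O = 299 / 2059 = 0.1452.

0.145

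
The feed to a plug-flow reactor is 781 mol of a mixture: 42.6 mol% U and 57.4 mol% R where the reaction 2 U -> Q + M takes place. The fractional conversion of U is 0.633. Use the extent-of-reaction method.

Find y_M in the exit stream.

U reacted = 0.633 × 332.7 = 210.6 mol; ν_U = −2, so ξ = 210.6/2 = 105.3 mol.
Outlet amounts (n = n₀ + ν ξ):
  U: 332.7 − 2(105.3) = 122.1
  Q: 0 + 1(105.3) = 105.3
  M: 0 + 1(105.3) = 105.3
  R: 448.3 (inert)
Total out = 781 mol; y_M = 105.3 / 781 = 0.1348.

0.135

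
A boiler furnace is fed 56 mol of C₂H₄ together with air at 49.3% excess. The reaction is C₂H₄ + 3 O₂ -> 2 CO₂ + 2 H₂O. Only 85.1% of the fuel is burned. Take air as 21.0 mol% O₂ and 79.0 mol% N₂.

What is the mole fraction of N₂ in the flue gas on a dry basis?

Stoichiometric O₂ = 3 × 56 = 168 mol; O₂ fed = 168 × 1.493 = 250.8 mol.
N₂ fed = 250.8 × 79/21 = 943.6 mol.
Fuel reacted = 0.851 × 56 → ξ = 47.66 mol.
Outlet (n = n₀ + ν ξ):
  C₂H₄: 56 − 1(47.66) = 8.344
  O₂: 250.8 − 3(47.66) = 107.9
  N₂: 943.6 (inert)
  CO₂: 0 + 2(47.66) = 95.31
  H₂O: 0 + 2(47.66) = 95.31
Dry total = 1155 mol; y_N₂ (dry) = 943.6 / 1155 = 0.8169.

0.817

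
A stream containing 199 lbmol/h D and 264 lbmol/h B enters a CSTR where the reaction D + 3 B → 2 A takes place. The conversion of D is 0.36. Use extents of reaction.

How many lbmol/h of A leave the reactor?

D reacted = 0.36 × 199 = 71.64 lbmol/h; ν_D = −1, so ξ = 71.64/1 = 71.64 lbmol/h.
Outlet amounts (n = n₀ + ν ξ):
  D: 199 − 1(71.64) = 127.4
  B: 264 − 3(71.64) = 49.08
  A: 0 + 2(71.64) = 143.3

143 lbmol/h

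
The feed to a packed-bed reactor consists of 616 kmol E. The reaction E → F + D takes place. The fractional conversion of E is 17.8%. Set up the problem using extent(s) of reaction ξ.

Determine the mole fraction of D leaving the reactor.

E reacted = 0.178 × 616 = 109.6 kmol; ν_E = −1, so ξ = 109.6/1 = 109.6 kmol.
Outlet amounts (n = n₀ + ν ξ):
  E: 616 − 1(109.6) = 506.4
  F: 0 + 1(109.6) = 109.6
  D: 0 + 1(109.6) = 109.6
Total out = 725.6 kmol; y_D = 109.6 / 725.6 = 0.1511.

0.151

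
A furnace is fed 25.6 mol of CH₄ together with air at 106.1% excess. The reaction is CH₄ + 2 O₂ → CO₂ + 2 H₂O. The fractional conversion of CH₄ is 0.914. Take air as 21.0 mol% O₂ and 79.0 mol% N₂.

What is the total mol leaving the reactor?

Stoichiometric O₂ = 2 × 25.6 = 51.2 mol; O₂ fed = 51.2 × 2.061 = 105.5 mol.
N₂ fed = 105.5 × 79/21 = 397 mol.
Fuel reacted = 0.914 × 25.6 → ξ = 23.4 mol.
Outlet (n = n₀ + ν ξ):
  CH₄: 25.6 − 1(23.4) = 2.202
  O₂: 105.5 − 2(23.4) = 58.73
  N₂: 397 (inert)
  CO₂: 0 + 1(23.4) = 23.4
  H₂O: 0 + 2(23.4) = 46.8
Total out = 2.202 + 58.73 + 397 + 23.4 + 46.8 = 528.1 mol.

528 mol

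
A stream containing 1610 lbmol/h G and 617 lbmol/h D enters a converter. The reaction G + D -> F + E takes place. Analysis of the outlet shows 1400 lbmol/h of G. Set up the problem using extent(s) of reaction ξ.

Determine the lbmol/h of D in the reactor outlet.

For G: n = n₀ − 1ξ → 1400 = 1610 − 1ξ, giving ξ = 210 lbmol/h.
Outlet amounts (n = n₀ + ν ξ):
  G: 1610 − 1(210) = 1400
  D: 617 − 1(210) = 407
  F: 0 + 1(210) = 210
  E: 0 + 1(210) = 210

407 lbmol/h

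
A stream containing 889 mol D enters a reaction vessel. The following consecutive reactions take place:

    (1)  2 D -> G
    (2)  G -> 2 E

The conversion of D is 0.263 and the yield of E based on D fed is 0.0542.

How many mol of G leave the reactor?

92.8 mol

Conversion of D: D consumed = 2ξ₁ = 0.263 × 889 → ξ₁ = 116.9 mol.
Yield of E: 2ξ₂ / 889 = 0.0542 → ξ₂ = 24.09 mol.
Outlet amounts (n = n₀ + Σ ν·ξ):
  D: 889 − 2(116.9) = 655.2
  G: 0 + 1(116.9) − 1(24.09) = 92.81
  E: 0 + 2(24.09) = 48.18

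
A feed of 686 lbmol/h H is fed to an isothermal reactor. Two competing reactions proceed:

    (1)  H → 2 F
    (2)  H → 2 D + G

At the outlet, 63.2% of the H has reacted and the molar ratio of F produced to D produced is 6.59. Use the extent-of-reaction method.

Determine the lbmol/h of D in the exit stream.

Conversion of H: H consumed = 0.632 × 686 = 433.6 lbmol/h = 1ξ₁ + 1ξ₂.
Selectivity: 2ξ₁ / (2ξ₂) = 6.59 → ξ₁ = 6.59 ξ₂.
Substitute: (1·6.59 + 1) ξ₂ = 433.6 → ξ₂ = 57.12 lbmol/h, ξ₁ = 376.4 lbmol/h.
Outlet amounts (n = n₀ + Σ ν·ξ):
  H: 686 − 1(376.4) − 1(57.12) = 252.4
  F: 0 + 2(376.4) = 752.9
  D: 0 + 2(57.12) = 114.2
  G: 0 + 1(57.12) = 57.12

114 lbmol/h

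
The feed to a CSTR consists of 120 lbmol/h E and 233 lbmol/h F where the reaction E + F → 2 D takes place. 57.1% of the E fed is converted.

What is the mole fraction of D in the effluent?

0.388

E reacted = 0.571 × 120 = 68.52 lbmol/h; ν_E = −1, so ξ = 68.52/1 = 68.52 lbmol/h.
Outlet amounts (n = n₀ + ν ξ):
  E: 120 − 1(68.52) = 51.48
  F: 233 − 1(68.52) = 164.5
  D: 0 + 2(68.52) = 137
Total out = 353 lbmol/h; y_D = 137 / 353 = 0.3882.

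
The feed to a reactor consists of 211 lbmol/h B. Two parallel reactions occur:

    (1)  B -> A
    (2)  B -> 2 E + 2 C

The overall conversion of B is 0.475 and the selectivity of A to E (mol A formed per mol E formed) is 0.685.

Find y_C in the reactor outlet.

Conversion of B: B consumed = 0.475 × 211 = 100.2 lbmol/h = 1ξ₁ + 1ξ₂.
Selectivity: 1ξ₁ / (2ξ₂) = 0.685 → ξ₁ = 1.37 ξ₂.
Substitute: (1·1.37 + 1) ξ₂ = 100.2 → ξ₂ = 42.29 lbmol/h, ξ₁ = 57.94 lbmol/h.
Outlet amounts (n = n₀ + Σ ν·ξ):
  B: 211 − 1(57.94) − 1(42.29) = 110.8
  A: 0 + 1(57.94) = 57.94
  E: 0 + 2(42.29) = 84.58
  C: 0 + 2(42.29) = 84.58
Total out = 337.9 lbmol/h; y_C = 84.58 / 337.9 = 0.2503.

0.25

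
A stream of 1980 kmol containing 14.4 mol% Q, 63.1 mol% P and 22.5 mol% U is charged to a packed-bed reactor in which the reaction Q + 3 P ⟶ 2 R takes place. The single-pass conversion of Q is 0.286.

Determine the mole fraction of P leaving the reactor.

0.553

Q reacted = 0.286 × 285.1 = 81.54 kmol; ν_Q = −1, so ξ = 81.54/1 = 81.54 kmol.
Outlet amounts (n = n₀ + ν ξ):
  Q: 285.1 − 1(81.54) = 203.6
  P: 1249 − 3(81.54) = 1005
  R: 0 + 2(81.54) = 163.1
  U: 445.5 (inert)
Total out = 1817 kmol; y_P = 1005 / 1817 = 0.553.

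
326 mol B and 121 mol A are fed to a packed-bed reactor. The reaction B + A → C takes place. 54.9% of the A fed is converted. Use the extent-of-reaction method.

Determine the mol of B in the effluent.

A reacted = 0.549 × 121 = 66.43 mol; ν_A = −1, so ξ = 66.43/1 = 66.43 mol.
Outlet amounts (n = n₀ + ν ξ):
  B: 326 − 1(66.43) = 259.6
  A: 121 − 1(66.43) = 54.57
  C: 0 + 1(66.43) = 66.43

260 mol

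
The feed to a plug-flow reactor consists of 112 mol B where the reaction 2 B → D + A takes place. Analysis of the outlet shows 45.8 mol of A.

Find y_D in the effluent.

0.409

For A: n = n₀ + 1ξ → 45.8 = 0 + 1ξ, giving ξ = 45.8 mol.
Outlet amounts (n = n₀ + ν ξ):
  B: 112 − 2(45.8) = 20.4
  D: 0 + 1(45.8) = 45.8
  A: 0 + 1(45.8) = 45.8
Total out = 112 mol; y_D = 45.8 / 112 = 0.4089.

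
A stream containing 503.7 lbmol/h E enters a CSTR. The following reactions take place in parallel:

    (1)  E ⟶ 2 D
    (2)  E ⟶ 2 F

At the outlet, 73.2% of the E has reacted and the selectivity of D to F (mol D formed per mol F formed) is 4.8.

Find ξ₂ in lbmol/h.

Conversion of E: E consumed = 0.732 × 503.7 = 368.7 lbmol/h = 1ξ₁ + 1ξ₂.
Selectivity: 2ξ₁ / (2ξ₂) = 4.8 → ξ₁ = 4.8 ξ₂.
Substitute: (1·4.8 + 1) ξ₂ = 368.7 → ξ₂ = 63.57 lbmol/h, ξ₁ = 305.1 lbmol/h.
Outlet amounts (n = n₀ + Σ ν·ξ):
  E: 503.7 − 1(305.1) − 1(63.57) = 135
  D: 0 + 2(305.1) = 610.3
  F: 0 + 2(63.57) = 127.1

ξ₂ = 63.6 lbmol/h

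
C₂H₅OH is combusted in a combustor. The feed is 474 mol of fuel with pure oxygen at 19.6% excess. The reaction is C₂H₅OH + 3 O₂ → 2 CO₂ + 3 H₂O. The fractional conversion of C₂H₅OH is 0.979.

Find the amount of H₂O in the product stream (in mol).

1390 mol

Stoichiometric O₂ = 3 × 474 = 1422 mol; O₂ fed = 1422 × 1.196 = 1701 mol.
Fuel reacted = 0.979 × 474 → ξ = 464 mol.
Outlet (n = n₀ + ν ξ):
  C₂H₅OH: 474 − 1(464) = 9.954
  O₂: 1701 − 3(464) = 308.6
  CO₂: 0 + 2(464) = 928.1
  H₂O: 0 + 3(464) = 1392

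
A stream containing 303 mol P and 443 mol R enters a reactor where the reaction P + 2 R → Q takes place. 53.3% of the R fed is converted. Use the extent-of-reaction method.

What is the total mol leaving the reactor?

R reacted = 0.533 × 443 = 236.1 mol; ν_R = −2, so ξ = 236.1/2 = 118.1 mol.
Outlet amounts (n = n₀ + ν ξ):
  P: 303 − 1(118.1) = 184.9
  R: 443 − 2(118.1) = 206.9
  Q: 0 + 1(118.1) = 118.1
Total out = 184.9 + 206.9 + 118.1 = 509.9 mol.

510 mol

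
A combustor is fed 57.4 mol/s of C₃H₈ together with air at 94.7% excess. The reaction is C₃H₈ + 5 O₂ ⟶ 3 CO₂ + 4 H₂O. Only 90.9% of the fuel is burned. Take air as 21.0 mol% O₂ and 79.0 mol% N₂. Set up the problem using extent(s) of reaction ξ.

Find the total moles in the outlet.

2770 mol/s

Stoichiometric O₂ = 5 × 57.4 = 287 mol/s; O₂ fed = 287 × 1.947 = 558.8 mol/s.
N₂ fed = 558.8 × 79/21 = 2102 mol/s.
Fuel reacted = 0.909 × 57.4 → ξ = 52.18 mol/s.
Outlet (n = n₀ + ν ξ):
  C₃H₈: 57.4 − 1(52.18) = 5.223
  O₂: 558.8 − 5(52.18) = 297.9
  N₂: 2102 (inert)
  CO₂: 0 + 3(52.18) = 156.5
  H₂O: 0 + 4(52.18) = 208.7
Total out = 5.223 + 297.9 + 2102 + 156.5 + 208.7 = 2770 mol/s.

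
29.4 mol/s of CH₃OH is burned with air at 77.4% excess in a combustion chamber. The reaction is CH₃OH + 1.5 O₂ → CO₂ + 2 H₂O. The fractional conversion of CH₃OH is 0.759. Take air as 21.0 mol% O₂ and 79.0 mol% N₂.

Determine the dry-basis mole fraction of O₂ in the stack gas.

0.121

Stoichiometric O₂ = 1.5 × 29.4 = 44.1 mol/s; O₂ fed = 44.1 × 1.774 = 78.23 mol/s.
N₂ fed = 78.23 × 79/21 = 294.3 mol/s.
Fuel reacted = 0.759 × 29.4 → ξ = 22.31 mol/s.
Outlet (n = n₀ + ν ξ):
  CH₃OH: 29.4 − 1(22.31) = 7.085
  O₂: 78.23 − 1.5(22.31) = 44.76
  N₂: 294.3 (inert)
  CO₂: 0 + 1(22.31) = 22.31
  H₂O: 0 + 2(22.31) = 44.63
Dry total = 368.5 mol/s; y_O₂ (dry) = 44.76 / 368.5 = 0.1215.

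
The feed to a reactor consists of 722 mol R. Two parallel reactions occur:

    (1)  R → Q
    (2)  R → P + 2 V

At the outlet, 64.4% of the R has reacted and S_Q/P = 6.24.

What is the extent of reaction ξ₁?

Conversion of R: R consumed = 0.644 × 722 = 465 mol = 1ξ₁ + 1ξ₂.
Selectivity: 1ξ₁ / (1ξ₂) = 6.24 → ξ₁ = 6.24 ξ₂.
Substitute: (1·6.24 + 1) ξ₂ = 465 → ξ₂ = 64.22 mol, ξ₁ = 400.7 mol.
Outlet amounts (n = n₀ + Σ ν·ξ):
  R: 722 − 1(400.7) − 1(64.22) = 257
  Q: 0 + 1(400.7) = 400.7
  P: 0 + 1(64.22) = 64.22
  V: 0 + 2(64.22) = 128.4

ξ₁ = 401 mol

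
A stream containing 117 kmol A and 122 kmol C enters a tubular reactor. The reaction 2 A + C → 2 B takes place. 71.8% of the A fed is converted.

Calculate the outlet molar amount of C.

80 kmol

A reacted = 0.718 × 117 = 84.01 kmol; ν_A = −2, so ξ = 84.01/2 = 42 kmol.
Outlet amounts (n = n₀ + ν ξ):
  A: 117 − 2(42) = 32.99
  C: 122 − 1(42) = 80
  B: 0 + 2(42) = 84.01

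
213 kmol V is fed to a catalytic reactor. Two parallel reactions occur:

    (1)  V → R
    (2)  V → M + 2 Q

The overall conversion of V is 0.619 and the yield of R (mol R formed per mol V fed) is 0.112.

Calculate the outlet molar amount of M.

Yield of R: 1ξ₁ / 213 = 0.112 → ξ₁ = 23.86 kmol.
Conversion of V: 1ξ₁ + 1ξ₂ = 0.619 × 213 = 131.8 → ξ₂ = 108 kmol.
Outlet amounts (n = n₀ + Σ ν·ξ):
  V: 213 − 1(23.86) − 1(108) = 81.15
  R: 0 + 1(23.86) = 23.86
  M: 0 + 1(108) = 108
  Q: 0 + 2(108) = 216

108 kmol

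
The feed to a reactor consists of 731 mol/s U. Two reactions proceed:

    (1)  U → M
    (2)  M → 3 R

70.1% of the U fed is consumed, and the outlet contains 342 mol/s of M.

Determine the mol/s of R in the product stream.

Conversion of U: U consumed = 1ξ₁ = 0.701 × 731 → ξ₁ = 512.4 mol/s.
M balance: n_M = 0 + 1ξ₁ − 1ξ₂ = 342 → ξ₂ = (1·512.4 − 342)/1 = 170.4 mol/s.
Outlet amounts (n = n₀ + Σ ν·ξ):
  U: 731 − 1(512.4) = 218.6
  M: 0 + 1(512.4) − 1(170.4) = 342
  R: 0 + 3(170.4) = 511.3

511 mol/s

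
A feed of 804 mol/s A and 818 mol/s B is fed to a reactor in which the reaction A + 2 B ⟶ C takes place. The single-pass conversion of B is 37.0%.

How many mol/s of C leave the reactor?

151 mol/s

B reacted = 0.37 × 818 = 302.7 mol/s; ν_B = −2, so ξ = 302.7/2 = 151.3 mol/s.
Outlet amounts (n = n₀ + ν ξ):
  A: 804 − 1(151.3) = 652.7
  B: 818 − 2(151.3) = 515.3
  C: 0 + 1(151.3) = 151.3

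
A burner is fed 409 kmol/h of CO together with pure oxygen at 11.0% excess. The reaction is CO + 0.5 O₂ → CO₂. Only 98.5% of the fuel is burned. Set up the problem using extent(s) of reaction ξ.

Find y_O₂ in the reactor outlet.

Stoichiometric O₂ = 0.5 × 409 = 204.5 kmol/h; O₂ fed = 204.5 × 1.110 = 227 kmol/h.
Fuel reacted = 0.985 × 409 → ξ = 402.9 kmol/h.
Outlet (n = n₀ + ν ξ):
  CO: 409 − 1(402.9) = 6.135
  O₂: 227 − 0.5(402.9) = 25.56
  CO₂: 0 + 1(402.9) = 402.9
Total out = 434.6 kmol/h; y_O₂ = 25.56 / 434.6 = 0.05882.

0.0588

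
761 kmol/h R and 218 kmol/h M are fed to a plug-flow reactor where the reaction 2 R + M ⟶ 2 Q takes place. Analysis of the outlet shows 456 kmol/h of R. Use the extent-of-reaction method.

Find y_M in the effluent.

0.0792

For R: n = n₀ − 2ξ → 456 = 761 − 2ξ, giving ξ = 152.5 kmol/h.
Outlet amounts (n = n₀ + ν ξ):
  R: 761 − 2(152.5) = 456
  M: 218 − 1(152.5) = 65.5
  Q: 0 + 2(152.5) = 305
Total out = 826.5 kmol/h; y_M = 65.5 / 826.5 = 0.07925.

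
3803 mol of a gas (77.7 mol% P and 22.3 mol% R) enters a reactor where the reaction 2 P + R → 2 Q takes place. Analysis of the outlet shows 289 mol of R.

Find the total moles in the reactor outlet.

3240 mol

For R: n = n₀ − 1ξ → 289 = 848.1 − 1ξ, giving ξ = 559.1 mol.
Outlet amounts (n = n₀ + ν ξ):
  P: 2955 − 2(559.1) = 1837
  R: 848.1 − 1(559.1) = 289
  Q: 0 + 2(559.1) = 1118
Total out = 1837 + 289 + 1118 = 3244 mol.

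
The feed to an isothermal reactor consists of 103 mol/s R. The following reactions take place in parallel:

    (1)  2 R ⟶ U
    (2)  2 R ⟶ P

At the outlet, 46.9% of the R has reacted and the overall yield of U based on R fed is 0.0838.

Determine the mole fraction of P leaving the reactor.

0.197

Yield of U: 1ξ₁ / 103 = 0.0838 → ξ₁ = 8.631 mol/s.
Conversion of R: 2ξ₁ + 2ξ₂ = 0.469 × 103 = 48.31 → ξ₂ = 15.52 mol/s.
Outlet amounts (n = n₀ + Σ ν·ξ):
  R: 103 − 2(8.631) − 2(15.52) = 54.69
  U: 0 + 1(8.631) = 8.631
  P: 0 + 1(15.52) = 15.52
Total out = 78.85 mol/s; y_P = 15.52 / 78.85 = 0.1969.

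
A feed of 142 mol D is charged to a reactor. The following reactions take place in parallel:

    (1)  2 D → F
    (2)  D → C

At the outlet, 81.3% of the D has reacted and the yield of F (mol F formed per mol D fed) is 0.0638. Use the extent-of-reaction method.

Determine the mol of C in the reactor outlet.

97.3 mol

Yield of F: 1ξ₁ / 142 = 0.0638 → ξ₁ = 9.06 mol.
Conversion of D: 2ξ₁ + 1ξ₂ = 0.813 × 142 = 115.4 → ξ₂ = 97.33 mol.
Outlet amounts (n = n₀ + Σ ν·ξ):
  D: 142 − 2(9.06) − 1(97.33) = 26.55
  F: 0 + 1(9.06) = 9.06
  C: 0 + 1(97.33) = 97.33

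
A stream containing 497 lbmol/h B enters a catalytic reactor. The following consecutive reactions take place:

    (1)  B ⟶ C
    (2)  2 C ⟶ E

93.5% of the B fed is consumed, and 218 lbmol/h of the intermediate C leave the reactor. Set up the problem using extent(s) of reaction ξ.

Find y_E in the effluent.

0.33

Conversion of B: B consumed = 1ξ₁ = 0.935 × 497 → ξ₁ = 464.7 lbmol/h.
C balance: n_C = 0 + 1ξ₁ − 2ξ₂ = 218 → ξ₂ = (1·464.7 − 218)/2 = 123.3 lbmol/h.
Outlet amounts (n = n₀ + Σ ν·ξ):
  B: 497 − 1(464.7) = 32.3
  C: 0 + 1(464.7) − 2(123.3) = 218
  E: 0 + 1(123.3) = 123.3
Total out = 373.7 lbmol/h; y_E = 123.3 / 373.7 = 0.3301.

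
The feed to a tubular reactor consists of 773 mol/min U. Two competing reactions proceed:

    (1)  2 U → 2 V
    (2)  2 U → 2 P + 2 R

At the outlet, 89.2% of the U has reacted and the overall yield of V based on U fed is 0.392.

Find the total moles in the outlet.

1160 mol/min

Yield of V: 2ξ₁ / 773 = 0.392 → ξ₁ = 151.5 mol/min.
Conversion of U: 2ξ₁ + 2ξ₂ = 0.892 × 773 = 689.5 → ξ₂ = 193.2 mol/min.
Outlet amounts (n = n₀ + Σ ν·ξ):
  U: 773 − 2(151.5) − 2(193.2) = 83.48
  V: 0 + 2(151.5) = 303
  P: 0 + 2(193.2) = 386.5
  R: 0 + 2(193.2) = 386.5
Total out = 83.48 + 303 + 386.5 + 386.5 = 1160 mol/min.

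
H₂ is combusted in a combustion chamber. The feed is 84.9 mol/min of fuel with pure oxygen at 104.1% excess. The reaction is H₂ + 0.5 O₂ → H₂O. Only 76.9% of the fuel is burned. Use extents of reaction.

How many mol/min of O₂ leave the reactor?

Stoichiometric O₂ = 0.5 × 84.9 = 42.45 mol/min; O₂ fed = 42.45 × 2.041 = 86.64 mol/min.
Fuel reacted = 0.769 × 84.9 → ξ = 65.29 mol/min.
Outlet (n = n₀ + ν ξ):
  H₂: 84.9 − 1(65.29) = 19.61
  O₂: 86.64 − 0.5(65.29) = 54
  H₂O: 0 + 1(65.29) = 65.29

54 mol/min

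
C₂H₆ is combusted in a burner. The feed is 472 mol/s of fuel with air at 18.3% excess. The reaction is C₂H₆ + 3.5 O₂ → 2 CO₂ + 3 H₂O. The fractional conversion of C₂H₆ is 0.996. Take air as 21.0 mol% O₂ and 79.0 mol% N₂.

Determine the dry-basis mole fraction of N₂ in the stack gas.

0.855

Stoichiometric O₂ = 3.5 × 472 = 1652 mol/s; O₂ fed = 1652 × 1.183 = 1954 mol/s.
N₂ fed = 1954 × 79/21 = 7352 mol/s.
Fuel reacted = 0.996 × 472 → ξ = 470.1 mol/s.
Outlet (n = n₀ + ν ξ):
  C₂H₆: 472 − 1(470.1) = 1.888
  O₂: 1954 − 3.5(470.1) = 308.9
  N₂: 7352 (inert)
  CO₂: 0 + 2(470.1) = 940.2
  H₂O: 0 + 3(470.1) = 1410
Dry total = 8603 mol/s; y_N₂ (dry) = 7352 / 8603 = 0.8546.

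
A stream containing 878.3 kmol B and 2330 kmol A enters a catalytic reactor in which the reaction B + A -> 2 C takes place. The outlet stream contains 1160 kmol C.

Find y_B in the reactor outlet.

For C: n = n₀ + 2ξ → 1160 = 0 + 2ξ, giving ξ = 580 kmol.
Outlet amounts (n = n₀ + ν ξ):
  B: 878.3 − 1(580) = 298.3
  A: 2330 − 1(580) = 1750
  C: 0 + 2(580) = 1160
Total out = 3208 kmol; y_B = 298.3 / 3208 = 0.09298.

0.093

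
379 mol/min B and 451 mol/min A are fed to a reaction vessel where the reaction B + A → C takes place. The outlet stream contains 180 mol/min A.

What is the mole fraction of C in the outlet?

For A: n = n₀ − 1ξ → 180 = 451 − 1ξ, giving ξ = 271 mol/min.
Outlet amounts (n = n₀ + ν ξ):
  B: 379 − 1(271) = 108
  A: 451 − 1(271) = 180
  C: 0 + 1(271) = 271
Total out = 559 mol/min; y_C = 271 / 559 = 0.4848.

0.485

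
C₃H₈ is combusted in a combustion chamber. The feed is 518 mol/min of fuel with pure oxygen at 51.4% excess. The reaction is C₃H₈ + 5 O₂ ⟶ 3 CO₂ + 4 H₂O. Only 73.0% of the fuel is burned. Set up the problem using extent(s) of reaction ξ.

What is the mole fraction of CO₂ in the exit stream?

Stoichiometric O₂ = 5 × 518 = 2590 mol/min; O₂ fed = 2590 × 1.514 = 3921 mol/min.
Fuel reacted = 0.73 × 518 → ξ = 378.1 mol/min.
Outlet (n = n₀ + ν ξ):
  C₃H₈: 518 − 1(378.1) = 139.9
  O₂: 3921 − 5(378.1) = 2031
  CO₂: 0 + 3(378.1) = 1134
  H₂O: 0 + 4(378.1) = 1513
Total out = 4817 mol/min; y_CO₂ = 1134 / 4817 = 0.2355.

0.235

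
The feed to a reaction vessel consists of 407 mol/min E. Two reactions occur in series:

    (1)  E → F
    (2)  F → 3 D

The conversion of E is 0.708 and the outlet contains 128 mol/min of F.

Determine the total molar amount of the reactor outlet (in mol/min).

Conversion of E: E consumed = 1ξ₁ = 0.708 × 407 → ξ₁ = 288.2 mol/min.
F balance: n_F = 0 + 1ξ₁ − 1ξ₂ = 128 → ξ₂ = (1·288.2 − 128)/1 = 160.2 mol/min.
Outlet amounts (n = n₀ + Σ ν·ξ):
  E: 407 − 1(288.2) = 118.8
  F: 0 + 1(288.2) − 1(160.2) = 128
  D: 0 + 3(160.2) = 480.5
Total out = 118.8 + 128 + 480.5 = 727.3 mol/min.

727 mol/min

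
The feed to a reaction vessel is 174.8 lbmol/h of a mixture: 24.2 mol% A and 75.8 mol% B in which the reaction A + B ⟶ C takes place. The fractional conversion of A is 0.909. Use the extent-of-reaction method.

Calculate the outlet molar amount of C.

A reacted = 0.909 × 42.3 = 38.45 lbmol/h; ν_A = −1, so ξ = 38.45/1 = 38.45 lbmol/h.
Outlet amounts (n = n₀ + ν ξ):
  A: 42.3 − 1(38.45) = 3.849
  B: 132.5 − 1(38.45) = 94.05
  C: 0 + 1(38.45) = 38.45

38.5 lbmol/h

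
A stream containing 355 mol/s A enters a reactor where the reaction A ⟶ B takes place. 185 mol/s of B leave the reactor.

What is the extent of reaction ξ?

ξ = 185 mol/s

For B: n = n₀ + 1ξ → 185 = 0 + 1ξ, giving ξ = 185 mol/s.
Outlet amounts (n = n₀ + ν ξ):
  A: 355 − 1(185) = 170
  B: 0 + 1(185) = 185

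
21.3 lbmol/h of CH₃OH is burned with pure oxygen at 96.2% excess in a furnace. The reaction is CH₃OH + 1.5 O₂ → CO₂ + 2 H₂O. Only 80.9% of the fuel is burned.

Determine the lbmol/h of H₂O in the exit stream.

34.5 lbmol/h

Stoichiometric O₂ = 1.5 × 21.3 = 31.95 lbmol/h; O₂ fed = 31.95 × 1.962 = 62.69 lbmol/h.
Fuel reacted = 0.809 × 21.3 → ξ = 17.23 lbmol/h.
Outlet (n = n₀ + ν ξ):
  CH₃OH: 21.3 − 1(17.23) = 4.068
  O₂: 62.69 − 1.5(17.23) = 36.84
  CO₂: 0 + 1(17.23) = 17.23
  H₂O: 0 + 2(17.23) = 34.46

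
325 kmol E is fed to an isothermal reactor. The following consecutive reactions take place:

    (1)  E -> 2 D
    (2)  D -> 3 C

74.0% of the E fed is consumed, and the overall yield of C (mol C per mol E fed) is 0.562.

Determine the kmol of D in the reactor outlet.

Conversion of E: E consumed = 1ξ₁ = 0.74 × 325 → ξ₁ = 240.5 kmol.
Yield of C: 3ξ₂ / 325 = 0.562 → ξ₂ = 60.88 kmol.
Outlet amounts (n = n₀ + Σ ν·ξ):
  E: 325 − 1(240.5) = 84.5
  D: 0 + 2(240.5) − 1(60.88) = 420.1
  C: 0 + 3(60.88) = 182.7

420 kmol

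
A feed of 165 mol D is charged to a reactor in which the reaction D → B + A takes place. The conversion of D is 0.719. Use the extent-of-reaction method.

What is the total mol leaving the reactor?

D reacted = 0.719 × 165 = 118.6 mol; ν_D = −1, so ξ = 118.6/1 = 118.6 mol.
Outlet amounts (n = n₀ + ν ξ):
  D: 165 − 1(118.6) = 46.37
  B: 0 + 1(118.6) = 118.6
  A: 0 + 1(118.6) = 118.6
Total out = 46.37 + 118.6 + 118.6 = 283.6 mol.

284 mol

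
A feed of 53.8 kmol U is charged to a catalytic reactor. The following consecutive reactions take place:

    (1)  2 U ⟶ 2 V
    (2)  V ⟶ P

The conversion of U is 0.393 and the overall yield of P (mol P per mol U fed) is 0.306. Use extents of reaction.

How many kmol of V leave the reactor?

4.68 kmol

Conversion of U: U consumed = 2ξ₁ = 0.393 × 53.8 → ξ₁ = 10.57 kmol.
Yield of P: 1ξ₂ / 53.8 = 0.306 → ξ₂ = 16.46 kmol.
Outlet amounts (n = n₀ + Σ ν·ξ):
  U: 53.8 − 2(10.57) = 32.66
  V: 0 + 2(10.57) − 1(16.46) = 4.681
  P: 0 + 1(16.46) = 16.46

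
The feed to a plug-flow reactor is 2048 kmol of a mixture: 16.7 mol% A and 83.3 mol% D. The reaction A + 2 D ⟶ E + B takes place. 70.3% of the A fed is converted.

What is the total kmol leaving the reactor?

A reacted = 0.703 × 342 = 240.4 kmol; ν_A = −1, so ξ = 240.4/1 = 240.4 kmol.
Outlet amounts (n = n₀ + ν ξ):
  A: 342 − 1(240.4) = 101.6
  D: 1706 − 2(240.4) = 1225
  E: 0 + 1(240.4) = 240.4
  B: 0 + 1(240.4) = 240.4
Total out = 101.6 + 1225 + 240.4 + 240.4 = 1808 kmol.

1810 kmol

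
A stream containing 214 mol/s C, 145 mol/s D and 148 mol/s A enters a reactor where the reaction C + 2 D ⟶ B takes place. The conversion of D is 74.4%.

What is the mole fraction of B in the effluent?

0.135

D reacted = 0.744 × 145 = 107.9 mol/s; ν_D = −2, so ξ = 107.9/2 = 53.94 mol/s.
Outlet amounts (n = n₀ + ν ξ):
  C: 214 − 1(53.94) = 160.1
  D: 145 − 2(53.94) = 37.12
  B: 0 + 1(53.94) = 53.94
  A: 148 (inert)
Total out = 399.1 mol/s; y_B = 53.94 / 399.1 = 0.1351.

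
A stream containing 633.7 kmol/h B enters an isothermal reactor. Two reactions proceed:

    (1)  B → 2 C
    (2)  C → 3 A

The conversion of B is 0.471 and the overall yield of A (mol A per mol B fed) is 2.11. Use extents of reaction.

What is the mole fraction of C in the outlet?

Conversion of B: B consumed = 1ξ₁ = 0.471 × 633.7 → ξ₁ = 298.5 kmol/h.
Yield of A: 3ξ₂ / 633.7 = 2.11 → ξ₂ = 445.7 kmol/h.
Outlet amounts (n = n₀ + Σ ν·ξ):
  B: 633.7 − 1(298.5) = 335.2
  C: 0 + 2(298.5) − 1(445.7) = 151.2
  A: 0 + 3(445.7) = 1337
Total out = 1824 kmol/h; y_C = 151.2 / 1824 = 0.08294.

0.0829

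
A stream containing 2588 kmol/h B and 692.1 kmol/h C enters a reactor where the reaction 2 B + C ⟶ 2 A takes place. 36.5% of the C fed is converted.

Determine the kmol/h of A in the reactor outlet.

505 kmol/h

C reacted = 0.365 × 692.1 = 252.6 kmol/h; ν_C = −1, so ξ = 252.6/1 = 252.6 kmol/h.
Outlet amounts (n = n₀ + ν ξ):
  B: 2588 − 2(252.6) = 2083
  C: 692.1 − 1(252.6) = 439.5
  A: 0 + 2(252.6) = 505.2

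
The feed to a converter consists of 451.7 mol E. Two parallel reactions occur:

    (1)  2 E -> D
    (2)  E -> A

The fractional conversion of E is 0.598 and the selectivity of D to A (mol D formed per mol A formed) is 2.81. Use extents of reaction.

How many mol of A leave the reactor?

Conversion of E: E consumed = 0.598 × 451.7 = 270.1 mol = 2ξ₁ + 1ξ₂.
Selectivity: 1ξ₁ / (1ξ₂) = 2.81 → ξ₁ = 2.81 ξ₂.
Substitute: (2·2.81 + 1) ξ₂ = 270.1 → ξ₂ = 40.8 mol, ξ₁ = 114.7 mol.
Outlet amounts (n = n₀ + Σ ν·ξ):
  E: 451.7 − 2(114.7) − 1(40.8) = 181.6
  D: 0 + 1(114.7) = 114.7
  A: 0 + 1(40.8) = 40.8

40.8 mol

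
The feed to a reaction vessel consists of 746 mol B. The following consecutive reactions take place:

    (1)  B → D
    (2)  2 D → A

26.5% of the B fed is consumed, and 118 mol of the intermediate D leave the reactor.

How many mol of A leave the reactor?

39.8 mol

Conversion of B: B consumed = 1ξ₁ = 0.265 × 746 → ξ₁ = 197.7 mol.
D balance: n_D = 0 + 1ξ₁ − 2ξ₂ = 118 → ξ₂ = (1·197.7 − 118)/2 = 39.84 mol.
Outlet amounts (n = n₀ + Σ ν·ξ):
  B: 746 − 1(197.7) = 548.3
  D: 0 + 1(197.7) − 2(39.84) = 118
  A: 0 + 1(39.84) = 39.84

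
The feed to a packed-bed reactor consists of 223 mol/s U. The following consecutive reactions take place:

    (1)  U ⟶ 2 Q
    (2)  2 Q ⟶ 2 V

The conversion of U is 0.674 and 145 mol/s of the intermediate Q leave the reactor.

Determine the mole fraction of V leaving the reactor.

0.417

Conversion of U: U consumed = 1ξ₁ = 0.674 × 223 → ξ₁ = 150.3 mol/s.
Q balance: n_Q = 0 + 2ξ₁ − 2ξ₂ = 145 → ξ₂ = (2·150.3 − 145)/2 = 77.8 mol/s.
Outlet amounts (n = n₀ + Σ ν·ξ):
  U: 223 − 1(150.3) = 72.7
  Q: 0 + 2(150.3) − 2(77.8) = 145
  V: 0 + 2(77.8) = 155.6
Total out = 373.3 mol/s; y_V = 155.6 / 373.3 = 0.4168.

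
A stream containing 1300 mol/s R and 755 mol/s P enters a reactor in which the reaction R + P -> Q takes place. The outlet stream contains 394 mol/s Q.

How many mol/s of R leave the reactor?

906 mol/s

For Q: n = n₀ + 1ξ → 394 = 0 + 1ξ, giving ξ = 394 mol/s.
Outlet amounts (n = n₀ + ν ξ):
  R: 1300 − 1(394) = 906
  P: 755 − 1(394) = 361
  Q: 0 + 1(394) = 394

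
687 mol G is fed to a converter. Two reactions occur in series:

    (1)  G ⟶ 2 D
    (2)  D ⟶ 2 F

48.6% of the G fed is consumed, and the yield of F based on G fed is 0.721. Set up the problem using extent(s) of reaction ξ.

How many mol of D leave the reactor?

420 mol

Conversion of G: G consumed = 1ξ₁ = 0.486 × 687 → ξ₁ = 333.9 mol.
Yield of F: 2ξ₂ / 687 = 0.721 → ξ₂ = 247.7 mol.
Outlet amounts (n = n₀ + Σ ν·ξ):
  G: 687 − 1(333.9) = 353.1
  D: 0 + 2(333.9) − 1(247.7) = 420.1
  F: 0 + 2(247.7) = 495.3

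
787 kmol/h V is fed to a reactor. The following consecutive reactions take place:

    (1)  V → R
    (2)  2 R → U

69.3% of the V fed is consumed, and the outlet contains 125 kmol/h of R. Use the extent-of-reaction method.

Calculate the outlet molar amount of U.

210 kmol/h

Conversion of V: V consumed = 1ξ₁ = 0.693 × 787 → ξ₁ = 545.4 kmol/h.
R balance: n_R = 0 + 1ξ₁ − 2ξ₂ = 125 → ξ₂ = (1·545.4 − 125)/2 = 210.2 kmol/h.
Outlet amounts (n = n₀ + Σ ν·ξ):
  V: 787 − 1(545.4) = 241.6
  R: 0 + 1(545.4) − 2(210.2) = 125
  U: 0 + 1(210.2) = 210.2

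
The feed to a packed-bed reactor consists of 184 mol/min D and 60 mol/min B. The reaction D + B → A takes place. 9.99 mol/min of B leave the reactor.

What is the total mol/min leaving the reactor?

For B: n = n₀ − 1ξ → 9.99 = 60 − 1ξ, giving ξ = 50.01 mol/min.
Outlet amounts (n = n₀ + ν ξ):
  D: 184 − 1(50.01) = 134
  B: 60 − 1(50.01) = 9.99
  A: 0 + 1(50.01) = 50.01
Total out = 134 + 9.99 + 50.01 = 194 mol/min.

194 mol/min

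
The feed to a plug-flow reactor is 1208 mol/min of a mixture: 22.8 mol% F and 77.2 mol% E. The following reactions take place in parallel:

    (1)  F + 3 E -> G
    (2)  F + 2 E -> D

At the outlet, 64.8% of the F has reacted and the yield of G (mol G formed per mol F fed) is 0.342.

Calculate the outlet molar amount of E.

481 mol/min

Yield of G: 1ξ₁ / 275.4 = 0.342 → ξ₁ = 94.2 mol/min.
Conversion of F: 1ξ₁ + 1ξ₂ = 0.648 × 275.4 = 178.5 → ξ₂ = 84.28 mol/min.
Outlet amounts (n = n₀ + Σ ν·ξ):
  F: 275.4 − 1(94.2) − 1(84.28) = 96.95
  E: 932.6 − 3(94.2) − 2(84.28) = 481.4
  G: 0 + 1(94.2) = 94.2
  D: 0 + 1(84.28) = 84.28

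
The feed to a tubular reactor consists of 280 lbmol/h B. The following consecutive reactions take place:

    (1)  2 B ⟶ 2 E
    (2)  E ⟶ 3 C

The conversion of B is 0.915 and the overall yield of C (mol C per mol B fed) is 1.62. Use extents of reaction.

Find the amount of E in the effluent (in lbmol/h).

105 lbmol/h

Conversion of B: B consumed = 2ξ₁ = 0.915 × 280 → ξ₁ = 128.1 lbmol/h.
Yield of C: 3ξ₂ / 280 = 1.62 → ξ₂ = 151.2 lbmol/h.
Outlet amounts (n = n₀ + Σ ν·ξ):
  B: 280 − 2(128.1) = 23.8
  E: 0 + 2(128.1) − 1(151.2) = 105
  C: 0 + 3(151.2) = 453.6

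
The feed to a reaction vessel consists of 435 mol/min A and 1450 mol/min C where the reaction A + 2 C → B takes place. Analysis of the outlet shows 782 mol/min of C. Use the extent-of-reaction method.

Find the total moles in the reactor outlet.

1220 mol/min

For C: n = n₀ − 2ξ → 782 = 1450 − 2ξ, giving ξ = 334 mol/min.
Outlet amounts (n = n₀ + ν ξ):
  A: 435 − 1(334) = 101
  C: 1450 − 2(334) = 782
  B: 0 + 1(334) = 334
Total out = 101 + 782 + 334 = 1217 mol/min.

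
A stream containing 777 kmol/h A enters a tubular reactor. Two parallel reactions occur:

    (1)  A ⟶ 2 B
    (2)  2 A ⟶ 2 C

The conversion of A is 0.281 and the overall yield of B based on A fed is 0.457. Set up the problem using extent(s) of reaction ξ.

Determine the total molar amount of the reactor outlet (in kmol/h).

955 kmol/h

Yield of B: 2ξ₁ / 777 = 0.457 → ξ₁ = 177.5 kmol/h.
Conversion of A: 1ξ₁ + 2ξ₂ = 0.281 × 777 = 218.3 → ξ₂ = 20.4 kmol/h.
Outlet amounts (n = n₀ + Σ ν·ξ):
  A: 777 − 1(177.5) − 2(20.4) = 558.7
  B: 0 + 2(177.5) = 355.1
  C: 0 + 2(20.4) = 40.79
Total out = 558.7 + 355.1 + 40.79 = 954.5 kmol/h.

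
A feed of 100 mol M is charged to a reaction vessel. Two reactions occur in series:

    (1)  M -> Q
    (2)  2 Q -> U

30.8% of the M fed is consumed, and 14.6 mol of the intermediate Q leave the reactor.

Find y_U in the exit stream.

Conversion of M: M consumed = 1ξ₁ = 0.308 × 100 → ξ₁ = 30.8 mol.
Q balance: n_Q = 0 + 1ξ₁ − 2ξ₂ = 14.6 → ξ₂ = (1·30.8 − 14.6)/2 = 8.1 mol.
Outlet amounts (n = n₀ + Σ ν·ξ):
  M: 100 − 1(30.8) = 69.2
  Q: 0 + 1(30.8) − 2(8.1) = 14.6
  U: 0 + 1(8.1) = 8.1
Total out = 91.9 mol; y_U = 8.1 / 91.9 = 0.08814.

0.0881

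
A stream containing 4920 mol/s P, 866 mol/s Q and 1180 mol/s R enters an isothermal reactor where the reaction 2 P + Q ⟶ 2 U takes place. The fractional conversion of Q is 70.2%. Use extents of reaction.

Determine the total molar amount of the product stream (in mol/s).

6360 mol/s

Q reacted = 0.702 × 866 = 607.9 mol/s; ν_Q = −1, so ξ = 607.9/1 = 607.9 mol/s.
Outlet amounts (n = n₀ + ν ξ):
  P: 4920 − 2(607.9) = 3704
  Q: 866 − 1(607.9) = 258.1
  U: 0 + 2(607.9) = 1216
  R: 1180 (inert)
Total out = 3704 + 258.1 + 1216 + 1180 = 6358 mol/s.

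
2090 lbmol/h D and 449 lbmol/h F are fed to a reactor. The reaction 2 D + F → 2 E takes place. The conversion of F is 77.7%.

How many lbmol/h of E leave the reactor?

F reacted = 0.777 × 449 = 348.9 lbmol/h; ν_F = −1, so ξ = 348.9/1 = 348.9 lbmol/h.
Outlet amounts (n = n₀ + ν ξ):
  D: 2090 − 2(348.9) = 1392
  F: 449 − 1(348.9) = 100.1
  E: 0 + 2(348.9) = 697.7

698 lbmol/h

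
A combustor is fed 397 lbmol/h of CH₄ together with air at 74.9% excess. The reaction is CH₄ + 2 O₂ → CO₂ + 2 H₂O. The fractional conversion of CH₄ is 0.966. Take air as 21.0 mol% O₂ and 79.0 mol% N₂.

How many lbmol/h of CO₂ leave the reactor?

Stoichiometric O₂ = 2 × 397 = 794 lbmol/h; O₂ fed = 794 × 1.749 = 1389 lbmol/h.
N₂ fed = 1389 × 79/21 = 5224 lbmol/h.
Fuel reacted = 0.966 × 397 → ξ = 383.5 lbmol/h.
Outlet (n = n₀ + ν ξ):
  CH₄: 397 − 1(383.5) = 13.5
  O₂: 1389 − 2(383.5) = 621.7
  N₂: 5224 (inert)
  CO₂: 0 + 1(383.5) = 383.5
  H₂O: 0 + 2(383.5) = 767

384 lbmol/h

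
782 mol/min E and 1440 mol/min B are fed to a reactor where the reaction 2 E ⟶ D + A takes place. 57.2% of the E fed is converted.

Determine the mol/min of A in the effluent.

224 mol/min

E reacted = 0.572 × 782 = 447.3 mol/min; ν_E = −2, so ξ = 447.3/2 = 223.7 mol/min.
Outlet amounts (n = n₀ + ν ξ):
  E: 782 − 2(223.7) = 334.7
  D: 0 + 1(223.7) = 223.7
  A: 0 + 1(223.7) = 223.7
  B: 1440 (inert)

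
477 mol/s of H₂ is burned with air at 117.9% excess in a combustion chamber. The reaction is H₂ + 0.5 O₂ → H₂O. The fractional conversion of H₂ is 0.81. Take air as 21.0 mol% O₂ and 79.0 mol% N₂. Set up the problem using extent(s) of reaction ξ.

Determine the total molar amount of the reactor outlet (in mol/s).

2760 mol/s

Stoichiometric O₂ = 0.5 × 477 = 238.5 mol/s; O₂ fed = 238.5 × 2.179 = 519.7 mol/s.
N₂ fed = 519.7 × 79/21 = 1955 mol/s.
Fuel reacted = 0.81 × 477 → ξ = 386.4 mol/s.
Outlet (n = n₀ + ν ξ):
  H₂: 477 − 1(386.4) = 90.63
  O₂: 519.7 − 0.5(386.4) = 326.5
  N₂: 1955 (inert)
  H₂O: 0 + 1(386.4) = 386.4
Total out = 90.63 + 326.5 + 1955 + 386.4 = 2759 mol/s.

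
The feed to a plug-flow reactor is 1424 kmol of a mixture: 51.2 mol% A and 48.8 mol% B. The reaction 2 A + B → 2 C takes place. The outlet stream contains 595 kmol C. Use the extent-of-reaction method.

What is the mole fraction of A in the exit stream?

0.119

For C: n = n₀ + 2ξ → 595 = 0 + 2ξ, giving ξ = 297.5 kmol.
Outlet amounts (n = n₀ + ν ξ):
  A: 729.1 − 2(297.5) = 134.1
  B: 694.9 − 1(297.5) = 397.4
  C: 0 + 2(297.5) = 595
Total out = 1126 kmol; y_A = 134.1 / 1126 = 0.119.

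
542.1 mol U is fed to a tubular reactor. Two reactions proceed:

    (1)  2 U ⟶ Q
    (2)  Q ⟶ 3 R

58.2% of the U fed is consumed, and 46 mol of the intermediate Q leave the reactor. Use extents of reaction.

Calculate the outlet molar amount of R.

Conversion of U: U consumed = 2ξ₁ = 0.582 × 542.1 → ξ₁ = 157.8 mol.
Q balance: n_Q = 0 + 1ξ₁ − 1ξ₂ = 46 → ξ₂ = (1·157.8 − 46)/1 = 111.8 mol.
Outlet amounts (n = n₀ + Σ ν·ξ):
  U: 542.1 − 2(157.8) = 226.6
  Q: 0 + 1(157.8) − 1(111.8) = 46
  R: 0 + 3(111.8) = 335.3

335 mol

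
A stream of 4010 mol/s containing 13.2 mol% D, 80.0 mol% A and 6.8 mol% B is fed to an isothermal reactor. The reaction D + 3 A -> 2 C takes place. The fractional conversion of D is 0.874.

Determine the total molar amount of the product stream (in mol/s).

D reacted = 0.874 × 529.3 = 462.6 mol/s; ν_D = −1, so ξ = 462.6/1 = 462.6 mol/s.
Outlet amounts (n = n₀ + ν ξ):
  D: 529.3 − 1(462.6) = 66.69
  A: 3208 − 3(462.6) = 1820
  C: 0 + 2(462.6) = 925.3
  B: 272.7 (inert)
Total out = 66.69 + 1820 + 925.3 + 272.7 = 3085 mol/s.

3080 mol/s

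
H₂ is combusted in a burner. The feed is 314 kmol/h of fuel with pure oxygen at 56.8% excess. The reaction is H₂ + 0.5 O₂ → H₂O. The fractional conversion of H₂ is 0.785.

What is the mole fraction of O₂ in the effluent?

0.281

Stoichiometric O₂ = 0.5 × 314 = 157 kmol/h; O₂ fed = 157 × 1.568 = 246.2 kmol/h.
Fuel reacted = 0.785 × 314 → ξ = 246.5 kmol/h.
Outlet (n = n₀ + ν ξ):
  H₂: 314 − 1(246.5) = 67.51
  O₂: 246.2 − 0.5(246.5) = 122.9
  H₂O: 0 + 1(246.5) = 246.5
Total out = 436.9 kmol/h; y_O₂ = 122.9 / 436.9 = 0.2814.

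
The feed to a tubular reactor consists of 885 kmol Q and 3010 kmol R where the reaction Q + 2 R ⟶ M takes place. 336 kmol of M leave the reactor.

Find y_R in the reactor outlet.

0.725

For M: n = n₀ + 1ξ → 336 = 0 + 1ξ, giving ξ = 336 kmol.
Outlet amounts (n = n₀ + ν ξ):
  Q: 885 − 1(336) = 549
  R: 3010 − 2(336) = 2338
  M: 0 + 1(336) = 336
Total out = 3223 kmol; y_R = 2338 / 3223 = 0.7254.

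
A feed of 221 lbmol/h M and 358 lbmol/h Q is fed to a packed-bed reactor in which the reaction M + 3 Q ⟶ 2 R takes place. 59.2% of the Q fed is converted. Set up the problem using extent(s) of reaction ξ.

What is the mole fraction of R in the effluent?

Q reacted = 0.592 × 358 = 211.9 lbmol/h; ν_Q = −3, so ξ = 211.9/3 = 70.65 lbmol/h.
Outlet amounts (n = n₀ + ν ξ):
  M: 221 − 1(70.65) = 150.4
  Q: 358 − 3(70.65) = 146.1
  R: 0 + 2(70.65) = 141.3
Total out = 437.7 lbmol/h; y_R = 141.3 / 437.7 = 0.3228.

0.323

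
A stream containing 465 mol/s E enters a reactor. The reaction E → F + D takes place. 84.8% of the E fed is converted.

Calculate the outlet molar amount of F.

394 mol/s

E reacted = 0.848 × 465 = 394.3 mol/s; ν_E = −1, so ξ = 394.3/1 = 394.3 mol/s.
Outlet amounts (n = n₀ + ν ξ):
  E: 465 − 1(394.3) = 70.68
  F: 0 + 1(394.3) = 394.3
  D: 0 + 1(394.3) = 394.3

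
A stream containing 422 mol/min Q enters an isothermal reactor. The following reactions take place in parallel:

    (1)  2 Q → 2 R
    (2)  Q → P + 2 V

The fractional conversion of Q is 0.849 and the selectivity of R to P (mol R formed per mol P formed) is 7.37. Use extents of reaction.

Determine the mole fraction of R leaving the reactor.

0.621

Conversion of Q: Q consumed = 0.849 × 422 = 358.3 mol/min = 2ξ₁ + 1ξ₂.
Selectivity: 2ξ₁ / (1ξ₂) = 7.37 → ξ₁ = 3.685 ξ₂.
Substitute: (2·3.685 + 1) ξ₂ = 358.3 → ξ₂ = 42.81 mol/min, ξ₁ = 157.7 mol/min.
Outlet amounts (n = n₀ + Σ ν·ξ):
  Q: 422 − 2(157.7) − 1(42.81) = 63.72
  R: 0 + 2(157.7) = 315.5
  P: 0 + 1(42.81) = 42.81
  V: 0 + 2(42.81) = 85.61
Total out = 507.6 mol/min; y_R = 315.5 / 507.6 = 0.6215.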